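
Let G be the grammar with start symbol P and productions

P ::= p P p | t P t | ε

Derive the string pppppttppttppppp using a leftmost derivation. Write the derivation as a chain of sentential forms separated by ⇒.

P⇒pPp⇒ppPpp⇒pppPppp⇒ppppPpppp⇒pppppPppppp⇒ppppptPtppppp⇒pppppttPttppppp⇒pppppttpPpttppppp⇒pppppttppttppppp

P ⇒ pPp   [P ::= p P p]
pPp ⇒ ppPpp   [P ::= p P p]
ppPpp ⇒ pppPppp   [P ::= p P p]
pppPppp ⇒ ppppPpppp   [P ::= p P p]
ppppPpppp ⇒ pppppPppppp   [P ::= p P p]
pppppPppppp ⇒ ppppptPtppppp   [P ::= t P t]
ppppptPtppppp ⇒ pppppttPttppppp   [P ::= t P t]
pppppttPttppppp ⇒ pppppttpPpttppppp   [P ::= p P p]
pppppttpPpttppppp ⇒ pppppttppttppppp   [P ::= ε]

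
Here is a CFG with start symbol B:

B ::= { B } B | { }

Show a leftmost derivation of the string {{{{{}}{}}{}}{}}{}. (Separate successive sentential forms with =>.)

B => {B}B => {{B}B}B => {{{B}B}B}B => {{{{B}B}B}B}B => {{{{{}}B}B}B}B => {{{{{}}{}}B}B}B => {{{{{}}{}}{}}B}B => {{{{{}}{}}{}}{}}B => {{{{{}}{}}{}}{}}{}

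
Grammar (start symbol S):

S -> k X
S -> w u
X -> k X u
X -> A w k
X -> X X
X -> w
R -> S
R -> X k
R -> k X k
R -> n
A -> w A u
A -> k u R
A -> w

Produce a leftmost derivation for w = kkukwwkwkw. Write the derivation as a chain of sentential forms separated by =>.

S => kX => kXX => kAwkX => kkuRwkX => kkuSwkX => kkukXwkX => kkukAwkwkX => kkukwwkwkX => kkukwwkwkw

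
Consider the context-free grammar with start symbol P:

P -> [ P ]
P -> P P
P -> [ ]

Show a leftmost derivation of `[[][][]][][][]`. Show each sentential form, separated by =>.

P => PP   [P -> P P]
PP => PPP   [P -> P P]
PPP => PPPP   [P -> P P]
PPPP => [P]PPP   [P -> [ P ]]
[P]PPP => [PP]PPP   [P -> P P]
[PP]PPP => [PPP]PPP   [P -> P P]
[PPP]PPP => [[]PP]PPP   [P -> [ ]]
[[]PP]PPP => [[][]P]PPP   [P -> [ ]]
[[][]P]PPP => [[][][]]PPP   [P -> [ ]]
[[][][]]PPP => [[][][]][]PP   [P -> [ ]]
[[][][]][]PP => [[][][]][][]P   [P -> [ ]]
[[][][]][][]P => [[][][]][][][]   [P -> [ ]]

P=>PP=>PPP=>PPPP=>[P]PPP=>[PP]PPP=>[PPP]PPP=>[[]PP]PPP=>[[][]P]PPP=>[[][][]]PPP=>[[][][]][]PP=>[[][][]][][]P=>[[][][]][][][]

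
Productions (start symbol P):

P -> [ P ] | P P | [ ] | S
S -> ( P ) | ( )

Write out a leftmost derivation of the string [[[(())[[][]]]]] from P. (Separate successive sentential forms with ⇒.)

P ⇒ [P]   [P -> [ P ]]
[P] ⇒ [[P]]   [P -> [ P ]]
[[P]] ⇒ [[[P]]]   [P -> [ P ]]
[[[P]]] ⇒ [[[PP]]]   [P -> P P]
[[[PP]]] ⇒ [[[SP]]]   [P -> S]
[[[SP]]] ⇒ [[[(P)P]]]   [S -> ( P )]
[[[(P)P]]] ⇒ [[[(S)P]]]   [P -> S]
[[[(S)P]]] ⇒ [[[(())P]]]   [S -> ( )]
[[[(())P]]] ⇒ [[[(())[P]]]]   [P -> [ P ]]
[[[(())[P]]]] ⇒ [[[(())[PP]]]]   [P -> P P]
[[[(())[PP]]]] ⇒ [[[(())[[]P]]]]   [P -> [ ]]
[[[(())[[]P]]]] ⇒ [[[(())[[][]]]]]   [P -> [ ]]

P ⇒ [P] ⇒ [[P]] ⇒ [[[P]]] ⇒ [[[PP]]] ⇒ [[[SP]]] ⇒ [[[(P)P]]] ⇒ [[[(S)P]]] ⇒ [[[(())P]]] ⇒ [[[(())[P]]]] ⇒ [[[(())[PP]]]] ⇒ [[[(())[[]P]]]] ⇒ [[[(())[[][]]]]]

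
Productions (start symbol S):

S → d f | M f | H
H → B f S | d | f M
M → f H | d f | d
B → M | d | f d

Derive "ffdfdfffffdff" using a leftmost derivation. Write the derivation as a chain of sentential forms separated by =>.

S=>Mf=>fHf=>fBfSf=>fMfSf=>ffHfSf=>ffBfSfSf=>ffdfSfSf=>ffdfdffSf=>ffdfdffMff=>ffdfdfffHff=>ffdfdffffMff=>ffdfdfffffHff=>ffdfdfffffdff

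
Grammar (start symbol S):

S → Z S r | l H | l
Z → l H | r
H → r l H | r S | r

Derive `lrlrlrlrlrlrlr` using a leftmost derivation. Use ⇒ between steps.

S ⇒ ZSr ⇒ lHSr ⇒ lrSSr ⇒ lrlHSr ⇒ lrlrlHSr ⇒ lrlrlrlHSr ⇒ lrlrlrlrSSr ⇒ lrlrlrlrZSrSr ⇒ lrlrlrlrlHSrSr ⇒ lrlrlrlrlrSrSr ⇒ lrlrlrlrlrlrSr ⇒ lrlrlrlrlrlrlr

S ⇒ ZSr   [S → Z S r]
ZSr ⇒ lHSr   [Z → l H]
lHSr ⇒ lrSSr   [H → r S]
lrSSr ⇒ lrlHSr   [S → l H]
lrlHSr ⇒ lrlrlHSr   [H → r l H]
lrlrlHSr ⇒ lrlrlrlHSr   [H → r l H]
lrlrlrlHSr ⇒ lrlrlrlrSSr   [H → r S]
lrlrlrlrSSr ⇒ lrlrlrlrZSrSr   [S → Z S r]
lrlrlrlrZSrSr ⇒ lrlrlrlrlHSrSr   [Z → l H]
lrlrlrlrlHSrSr ⇒ lrlrlrlrlrSrSr   [H → r]
lrlrlrlrlrSrSr ⇒ lrlrlrlrlrlrSr   [S → l]
lrlrlrlrlrlrSr ⇒ lrlrlrlrlrlrlr   [S → l]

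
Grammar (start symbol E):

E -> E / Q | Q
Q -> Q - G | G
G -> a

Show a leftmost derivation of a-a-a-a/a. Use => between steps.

E => E/Q   [E -> E / Q]
E/Q => Q/Q   [E -> Q]
Q/Q => Q-G/Q   [Q -> Q - G]
Q-G/Q => Q-G-G/Q   [Q -> Q - G]
Q-G-G/Q => Q-G-G-G/Q   [Q -> Q - G]
Q-G-G-G/Q => G-G-G-G/Q   [Q -> G]
G-G-G-G/Q => a-G-G-G/Q   [G -> a]
a-G-G-G/Q => a-a-G-G/Q   [G -> a]
a-a-G-G/Q => a-a-a-G/Q   [G -> a]
a-a-a-G/Q => a-a-a-a/Q   [G -> a]
a-a-a-a/Q => a-a-a-a/G   [Q -> G]
a-a-a-a/G => a-a-a-a/a   [G -> a]

E => E/Q => Q/Q => Q-G/Q => Q-G-G/Q => Q-G-G-G/Q => G-G-G-G/Q => a-G-G-G/Q => a-a-G-G/Q => a-a-a-G/Q => a-a-a-a/Q => a-a-a-a/G => a-a-a-a/a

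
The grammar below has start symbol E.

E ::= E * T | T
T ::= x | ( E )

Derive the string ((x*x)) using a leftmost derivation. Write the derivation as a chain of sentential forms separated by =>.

E => T   [E ::= T]
T => (E)   [T ::= ( E )]
(E) => (T)   [E ::= T]
(T) => ((E))   [T ::= ( E )]
((E)) => ((E*T))   [E ::= E * T]
((E*T)) => ((T*T))   [E ::= T]
((T*T)) => ((x*T))   [T ::= x]
((x*T)) => ((x*x))   [T ::= x]

E => T => (E) => (T) => ((E)) => ((E*T)) => ((T*T)) => ((x*T)) => ((x*x))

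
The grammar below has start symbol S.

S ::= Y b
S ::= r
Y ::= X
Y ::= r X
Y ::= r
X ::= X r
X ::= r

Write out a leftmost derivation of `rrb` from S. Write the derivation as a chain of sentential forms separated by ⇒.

S ⇒ Yb ⇒ Xb ⇒ Xrb ⇒ rrb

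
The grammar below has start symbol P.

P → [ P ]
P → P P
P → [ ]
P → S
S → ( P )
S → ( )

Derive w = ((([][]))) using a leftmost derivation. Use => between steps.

P => S => (P) => (S) => ((P)) => ((S)) => (((P))) => (((PP))) => ((([]P))) => ((([][])))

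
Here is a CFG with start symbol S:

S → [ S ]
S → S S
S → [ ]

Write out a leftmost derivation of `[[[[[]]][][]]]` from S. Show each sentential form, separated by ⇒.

S ⇒ [S]   [S → [ S ]]
[S] ⇒ [[S]]   [S → [ S ]]
[[S]] ⇒ [[SS]]   [S → S S]
[[SS]] ⇒ [[SSS]]   [S → S S]
[[SSS]] ⇒ [[[S]SS]]   [S → [ S ]]
[[[S]SS]] ⇒ [[[[S]]SS]]   [S → [ S ]]
[[[[S]]SS]] ⇒ [[[[[]]]SS]]   [S → [ ]]
[[[[[]]]SS]] ⇒ [[[[[]]][]S]]   [S → [ ]]
[[[[[]]][]S]] ⇒ [[[[[]]][][]]]   [S → [ ]]

S ⇒ [S] ⇒ [[S]] ⇒ [[SS]] ⇒ [[SSS]] ⇒ [[[S]SS]] ⇒ [[[[S]]SS]] ⇒ [[[[[]]]SS]] ⇒ [[[[[]]][]S]] ⇒ [[[[[]]][][]]]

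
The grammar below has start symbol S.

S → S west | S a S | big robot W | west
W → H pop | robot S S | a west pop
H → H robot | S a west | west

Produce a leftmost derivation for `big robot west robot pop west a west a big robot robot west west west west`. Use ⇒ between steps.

S ⇒ S a S ⇒ S west a S ⇒ big robot W west a S ⇒ big robot H pop west a S ⇒ big robot H robot pop west a S ⇒ big robot west robot pop west a S ⇒ big robot west robot pop west a S a S ⇒ big robot west robot pop west a west a S ⇒ big robot west robot pop west a west a S west ⇒ big robot west robot pop west a west a big robot W west ⇒ big robot west robot pop west a west a big robot robot S S west ⇒ big robot west robot pop west a west a big robot robot S west S west ⇒ big robot west robot pop west a west a big robot robot west west S west ⇒ big robot west robot pop west a west a big robot robot west west west west

S ⇒ S a S   [S → S a S]
S a S ⇒ S west a S   [S → S west]
S west a S ⇒ big robot W west a S   [S → big robot W]
big robot W west a S ⇒ big robot H pop west a S   [W → H pop]
big robot H pop west a S ⇒ big robot H robot pop west a S   [H → H robot]
big robot H robot pop west a S ⇒ big robot west robot pop west a S   [H → west]
big robot west robot pop west a S ⇒ big robot west robot pop west a S a S   [S → S a S]
big robot west robot pop west a S a S ⇒ big robot west robot pop west a west a S   [S → west]
big robot west robot pop west a west a S ⇒ big robot west robot pop west a west a S west   [S → S west]
big robot west robot pop west a west a S west ⇒ big robot west robot pop west a west a big robot W west   [S → big robot W]
big robot west robot pop west a west a big robot W west ⇒ big robot west robot pop west a west a big robot robot S S west   [W → robot S S]
big robot west robot pop west a west a big robot robot S S west ⇒ big robot west robot pop west a west a big robot robot S west S west   [S → S west]
big robot west robot pop west a west a big robot robot S west S west ⇒ big robot west robot pop west a west a big robot robot west west S west   [S → west]
big robot west robot pop west a west a big robot robot west west S west ⇒ big robot west robot pop west a west a big robot robot west west west west   [S → west]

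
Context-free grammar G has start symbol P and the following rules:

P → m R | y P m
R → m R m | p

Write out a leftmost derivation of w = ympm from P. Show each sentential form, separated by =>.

P => yPm => ymRm => ympm

P => yPm   [P → y P m]
yPm => ymRm   [P → m R]
ymRm => ympm   [R → p]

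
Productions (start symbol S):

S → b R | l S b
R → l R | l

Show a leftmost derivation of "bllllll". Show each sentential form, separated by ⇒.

S ⇒ bR ⇒ blR ⇒ bllR ⇒ blllR ⇒ bllllR ⇒ blllllR ⇒ bllllll

S ⇒ bR   [S → b R]
bR ⇒ blR   [R → l R]
blR ⇒ bllR   [R → l R]
bllR ⇒ blllR   [R → l R]
blllR ⇒ bllllR   [R → l R]
bllllR ⇒ blllllR   [R → l R]
blllllR ⇒ bllllll   [R → l]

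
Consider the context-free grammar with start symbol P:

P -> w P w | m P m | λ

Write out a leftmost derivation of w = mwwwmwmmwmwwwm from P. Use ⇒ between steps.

P ⇒ mPm ⇒ mwPwm ⇒ mwwPwwm ⇒ mwwwPwwwm ⇒ mwwwmPmwwwm ⇒ mwwwmwPwmwwwm ⇒ mwwwmwmPmwmwwwm ⇒ mwwwmwmmwmwwwm

P ⇒ mPm   [P -> m P m]
mPm ⇒ mwPwm   [P -> w P w]
mwPwm ⇒ mwwPwwm   [P -> w P w]
mwwPwwm ⇒ mwwwPwwwm   [P -> w P w]
mwwwPwwwm ⇒ mwwwmPmwwwm   [P -> m P m]
mwwwmPmwwwm ⇒ mwwwmwPwmwwwm   [P -> w P w]
mwwwmwPwmwwwm ⇒ mwwwmwmPmwmwwwm   [P -> m P m]
mwwwmwmPmwmwwwm ⇒ mwwwmwmmwmwwwm   [P -> λ]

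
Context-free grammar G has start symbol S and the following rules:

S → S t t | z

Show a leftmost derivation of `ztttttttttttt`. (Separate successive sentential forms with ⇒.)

S ⇒ Stt ⇒ Stttt ⇒ Stttttt ⇒ Stttttttt ⇒ Stttttttttt ⇒ Stttttttttttt ⇒ ztttttttttttt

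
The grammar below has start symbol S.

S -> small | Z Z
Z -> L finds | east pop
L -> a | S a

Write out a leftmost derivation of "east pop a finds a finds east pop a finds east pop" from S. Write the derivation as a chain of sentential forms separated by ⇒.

S ⇒ Z Z   [S -> Z Z]
Z Z ⇒ L finds Z   [Z -> L finds]
L finds Z ⇒ S a finds Z   [L -> S a]
S a finds Z ⇒ Z Z a finds Z   [S -> Z Z]
Z Z a finds Z ⇒ L finds Z a finds Z   [Z -> L finds]
L finds Z a finds Z ⇒ S a finds Z a finds Z   [L -> S a]
S a finds Z a finds Z ⇒ Z Z a finds Z a finds Z   [S -> Z Z]
Z Z a finds Z a finds Z ⇒ east pop Z a finds Z a finds Z   [Z -> east pop]
east pop Z a finds Z a finds Z ⇒ east pop L finds a finds Z a finds Z   [Z -> L finds]
east pop L finds a finds Z a finds Z ⇒ east pop a finds a finds Z a finds Z   [L -> a]
east pop a finds a finds Z a finds Z ⇒ east pop a finds a finds east pop a finds Z   [Z -> east pop]
east pop a finds a finds east pop a finds Z ⇒ east pop a finds a finds east pop a finds east pop   [Z -> east pop]

S ⇒ Z Z ⇒ L finds Z ⇒ S a finds Z ⇒ Z Z a finds Z ⇒ L finds Z a finds Z ⇒ S a finds Z a finds Z ⇒ Z Z a finds Z a finds Z ⇒ east pop Z a finds Z a finds Z ⇒ east pop L finds a finds Z a finds Z ⇒ east pop a finds a finds Z a finds Z ⇒ east pop a finds a finds east pop a finds Z ⇒ east pop a finds a finds east pop a finds east pop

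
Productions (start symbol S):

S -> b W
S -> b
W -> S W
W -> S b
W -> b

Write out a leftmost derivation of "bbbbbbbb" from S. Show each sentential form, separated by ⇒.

S ⇒ bW ⇒ bSb ⇒ bbWb ⇒ bbSbb ⇒ bbbWbb ⇒ bbbSWbb ⇒ bbbbWWbb ⇒ bbbbbWbb ⇒ bbbbbbbb

S ⇒ bW   [S -> b W]
bW ⇒ bSb   [W -> S b]
bSb ⇒ bbWb   [S -> b W]
bbWb ⇒ bbSbb   [W -> S b]
bbSbb ⇒ bbbWbb   [S -> b W]
bbbWbb ⇒ bbbSWbb   [W -> S W]
bbbSWbb ⇒ bbbbWWbb   [S -> b W]
bbbbWWbb ⇒ bbbbbWbb   [W -> b]
bbbbbWbb ⇒ bbbbbbbb   [W -> b]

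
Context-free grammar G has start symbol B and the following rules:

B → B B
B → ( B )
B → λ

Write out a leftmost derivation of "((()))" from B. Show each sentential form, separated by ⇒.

B ⇒ (B)   [B → ( B )]
(B) ⇒ ((B))   [B → ( B )]
((B)) ⇒ ((BB))   [B → B B]
((BB)) ⇒ ((BBB))   [B → B B]
((BBB)) ⇒ ((BBBB))   [B → B B]
((BBBB)) ⇒ ((BBBBB))   [B → B B]
((BBBBB)) ⇒ (((B)BBBB))   [B → ( B )]
(((B)BBBB)) ⇒ ((()BBBB))   [B → λ]
((()BBBB)) ⇒ ((()BBB))   [B → λ]
((()BBB)) ⇒ ((()BB))   [B → λ]
((()BB)) ⇒ ((()B))   [B → λ]
((()B)) ⇒ ((()))   [B → λ]

B ⇒ (B) ⇒ ((B)) ⇒ ((BB)) ⇒ ((BBB)) ⇒ ((BBBB)) ⇒ ((BBBBB)) ⇒ (((B)BBBB)) ⇒ ((()BBBB)) ⇒ ((()BBB)) ⇒ ((()BB)) ⇒ ((()B)) ⇒ ((()))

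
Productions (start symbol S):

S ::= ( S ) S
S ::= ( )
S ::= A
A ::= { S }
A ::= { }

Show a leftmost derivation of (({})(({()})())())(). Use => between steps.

S=>(S)S=>((S)S)S=>((A)S)S=>(({})S)S=>(({})(S)S)S=>(({})((S)S)S)S=>(({})((A)S)S)S=>(({})(({S})S)S)S=>(({})(({()})S)S)S=>(({})(({()})())S)S=>(({})(({()})())())S=>(({})(({()})())())()

S => (S)S   [S ::= ( S ) S]
(S)S => ((S)S)S   [S ::= ( S ) S]
((S)S)S => ((A)S)S   [S ::= A]
((A)S)S => (({})S)S   [A ::= { }]
(({})S)S => (({})(S)S)S   [S ::= ( S ) S]
(({})(S)S)S => (({})((S)S)S)S   [S ::= ( S ) S]
(({})((S)S)S)S => (({})((A)S)S)S   [S ::= A]
(({})((A)S)S)S => (({})(({S})S)S)S   [A ::= { S }]
(({})(({S})S)S)S => (({})(({()})S)S)S   [S ::= ( )]
(({})(({()})S)S)S => (({})(({()})())S)S   [S ::= ( )]
(({})(({()})())S)S => (({})(({()})())())S   [S ::= ( )]
(({})(({()})())())S => (({})(({()})())())()   [S ::= ( )]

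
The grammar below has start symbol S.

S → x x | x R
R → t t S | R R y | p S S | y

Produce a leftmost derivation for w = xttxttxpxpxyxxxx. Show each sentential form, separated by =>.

S => xR   [S → x R]
xR => xttS   [R → t t S]
xttS => xttxR   [S → x R]
xttxR => xttxttS   [R → t t S]
xttxttS => xttxttxR   [S → x R]
xttxttxR => xttxttxpSS   [R → p S S]
xttxttxpSS => xttxttxpxRS   [S → x R]
xttxttxpxRS => xttxttxpxpSSS   [R → p S S]
xttxttxpxpSSS => xttxttxpxpxRSS   [S → x R]
xttxttxpxpxRSS => xttxttxpxpxySS   [R → y]
xttxttxpxpxySS => xttxttxpxpxyxxS   [S → x x]
xttxttxpxpxyxxS => xttxttxpxpxyxxxx   [S → x x]

S => xR => xttS => xttxR => xttxttS => xttxttxR => xttxttxpSS => xttxttxpxRS => xttxttxpxpSSS => xttxttxpxpxRSS => xttxttxpxpxySS => xttxttxpxpxyxxS => xttxttxpxpxyxxxx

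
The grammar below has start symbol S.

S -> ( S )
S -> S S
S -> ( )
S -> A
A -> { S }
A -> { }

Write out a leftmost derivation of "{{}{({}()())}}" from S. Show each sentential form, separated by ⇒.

S ⇒ A   [S -> A]
A ⇒ {S}   [A -> { S }]
{S} ⇒ {SS}   [S -> S S]
{SS} ⇒ {AS}   [S -> A]
{AS} ⇒ {{}S}   [A -> { }]
{{}S} ⇒ {{}A}   [S -> A]
{{}A} ⇒ {{}{S}}   [A -> { S }]
{{}{S}} ⇒ {{}{(S)}}   [S -> ( S )]
{{}{(S)}} ⇒ {{}{(SS)}}   [S -> S S]
{{}{(SS)}} ⇒ {{}{(AS)}}   [S -> A]
{{}{(AS)}} ⇒ {{}{({}S)}}   [A -> { }]
{{}{({}S)}} ⇒ {{}{({}SS)}}   [S -> S S]
{{}{({}SS)}} ⇒ {{}{({}()S)}}   [S -> ( )]
{{}{({}()S)}} ⇒ {{}{({}()())}}   [S -> ( )]

S ⇒ A ⇒ {S} ⇒ {SS} ⇒ {AS} ⇒ {{}S} ⇒ {{}A} ⇒ {{}{S}} ⇒ {{}{(S)}} ⇒ {{}{(SS)}} ⇒ {{}{(AS)}} ⇒ {{}{({}S)}} ⇒ {{}{({}SS)}} ⇒ {{}{({}()S)}} ⇒ {{}{({}()())}}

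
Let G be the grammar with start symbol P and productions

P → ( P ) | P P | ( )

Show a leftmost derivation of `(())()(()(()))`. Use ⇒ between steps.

P ⇒ PP ⇒ PPP ⇒ (P)PP ⇒ (())PP ⇒ (())()P ⇒ (())()(P) ⇒ (())()(PP) ⇒ (())()(()P) ⇒ (())()(()(P)) ⇒ (())()(()(()))

P ⇒ PP   [P → P P]
PP ⇒ PPP   [P → P P]
PPP ⇒ (P)PP   [P → ( P )]
(P)PP ⇒ (())PP   [P → ( )]
(())PP ⇒ (())()P   [P → ( )]
(())()P ⇒ (())()(P)   [P → ( P )]
(())()(P) ⇒ (())()(PP)   [P → P P]
(())()(PP) ⇒ (())()(()P)   [P → ( )]
(())()(()P) ⇒ (())()(()(P))   [P → ( P )]
(())()(()(P)) ⇒ (())()(()(()))   [P → ( )]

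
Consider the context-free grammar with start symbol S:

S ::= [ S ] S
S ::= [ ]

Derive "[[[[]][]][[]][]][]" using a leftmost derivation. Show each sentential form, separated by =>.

S=>[S]S=>[[S]S]S=>[[[S]S]S]S=>[[[[]]S]S]S=>[[[[]][]]S]S=>[[[[]][]][S]S]S=>[[[[]][]][[]]S]S=>[[[[]][]][[]][]]S=>[[[[]][]][[]][]][]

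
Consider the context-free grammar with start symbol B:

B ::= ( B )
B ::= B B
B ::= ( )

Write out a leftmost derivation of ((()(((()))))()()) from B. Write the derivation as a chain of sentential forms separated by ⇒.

B ⇒ (B) ⇒ (BB) ⇒ (BBB) ⇒ ((B)BB) ⇒ ((BB)BB) ⇒ ((()B)BB) ⇒ ((()(B))BB) ⇒ ((()((B)))BB) ⇒ ((()(((B))))BB) ⇒ ((()(((()))))BB) ⇒ ((()(((()))))()B) ⇒ ((()(((()))))()())

B ⇒ (B)   [B ::= ( B )]
(B) ⇒ (BB)   [B ::= B B]
(BB) ⇒ (BBB)   [B ::= B B]
(BBB) ⇒ ((B)BB)   [B ::= ( B )]
((B)BB) ⇒ ((BB)BB)   [B ::= B B]
((BB)BB) ⇒ ((()B)BB)   [B ::= ( )]
((()B)BB) ⇒ ((()(B))BB)   [B ::= ( B )]
((()(B))BB) ⇒ ((()((B)))BB)   [B ::= ( B )]
((()((B)))BB) ⇒ ((()(((B))))BB)   [B ::= ( B )]
((()(((B))))BB) ⇒ ((()(((()))))BB)   [B ::= ( )]
((()(((()))))BB) ⇒ ((()(((()))))()B)   [B ::= ( )]
((()(((()))))()B) ⇒ ((()(((()))))()())   [B ::= ( )]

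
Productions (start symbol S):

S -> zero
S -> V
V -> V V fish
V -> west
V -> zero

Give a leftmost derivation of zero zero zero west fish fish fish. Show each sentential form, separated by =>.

S => V => V V fish => zero V fish => zero V V fish fish => zero zero V fish fish => zero zero V V fish fish fish => zero zero zero V fish fish fish => zero zero zero west fish fish fish

S => V   [S -> V]
V => V V fish   [V -> V V fish]
V V fish => zero V fish   [V -> zero]
zero V fish => zero V V fish fish   [V -> V V fish]
zero V V fish fish => zero zero V fish fish   [V -> zero]
zero zero V fish fish => zero zero V V fish fish fish   [V -> V V fish]
zero zero V V fish fish fish => zero zero zero V fish fish fish   [V -> zero]
zero zero zero V fish fish fish => zero zero zero west fish fish fish   [V -> west]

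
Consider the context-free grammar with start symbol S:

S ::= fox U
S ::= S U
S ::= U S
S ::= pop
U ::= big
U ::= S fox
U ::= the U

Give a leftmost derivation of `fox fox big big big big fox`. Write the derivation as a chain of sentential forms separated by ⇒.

S ⇒ fox U ⇒ fox S fox ⇒ fox S U fox ⇒ fox S U U fox ⇒ fox S U U U fox ⇒ fox fox U U U U fox ⇒ fox fox big U U U fox ⇒ fox fox big big U U fox ⇒ fox fox big big big U fox ⇒ fox fox big big big big fox

S ⇒ fox U   [S ::= fox U]
fox U ⇒ fox S fox   [U ::= S fox]
fox S fox ⇒ fox S U fox   [S ::= S U]
fox S U fox ⇒ fox S U U fox   [S ::= S U]
fox S U U fox ⇒ fox S U U U fox   [S ::= S U]
fox S U U U fox ⇒ fox fox U U U U fox   [S ::= fox U]
fox fox U U U U fox ⇒ fox fox big U U U fox   [U ::= big]
fox fox big U U U fox ⇒ fox fox big big U U fox   [U ::= big]
fox fox big big U U fox ⇒ fox fox big big big U fox   [U ::= big]
fox fox big big big U fox ⇒ fox fox big big big big fox   [U ::= big]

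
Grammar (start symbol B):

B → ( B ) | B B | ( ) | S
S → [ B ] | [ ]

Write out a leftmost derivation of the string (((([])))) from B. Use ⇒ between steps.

B⇒(B)⇒((B))⇒(((B)))⇒((((B))))⇒((((S))))⇒(((([]))))

B ⇒ (B)   [B → ( B )]
(B) ⇒ ((B))   [B → ( B )]
((B)) ⇒ (((B)))   [B → ( B )]
(((B))) ⇒ ((((B))))   [B → ( B )]
((((B)))) ⇒ ((((S))))   [B → S]
((((S)))) ⇒ (((([]))))   [S → [ ]]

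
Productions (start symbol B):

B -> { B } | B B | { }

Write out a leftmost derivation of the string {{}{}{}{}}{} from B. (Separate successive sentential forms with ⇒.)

B ⇒ BB ⇒ {B}B ⇒ {BB}B ⇒ {BBB}B ⇒ {BBBB}B ⇒ {{}BBB}B ⇒ {{}{}BB}B ⇒ {{}{}{}B}B ⇒ {{}{}{}{}}B ⇒ {{}{}{}{}}{}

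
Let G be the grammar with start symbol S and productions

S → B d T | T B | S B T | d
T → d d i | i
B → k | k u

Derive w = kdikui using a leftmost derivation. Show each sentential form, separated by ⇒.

S ⇒ SBT ⇒ BdTBT ⇒ kdTBT ⇒ kdiBT ⇒ kdikuT ⇒ kdikui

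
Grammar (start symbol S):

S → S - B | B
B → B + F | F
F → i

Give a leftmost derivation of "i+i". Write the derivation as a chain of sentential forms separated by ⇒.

S ⇒ B ⇒ B+F ⇒ F+F ⇒ i+F ⇒ i+i

S ⇒ B   [S → B]
B ⇒ B+F   [B → B + F]
B+F ⇒ F+F   [B → F]
F+F ⇒ i+F   [F → i]
i+F ⇒ i+i   [F → i]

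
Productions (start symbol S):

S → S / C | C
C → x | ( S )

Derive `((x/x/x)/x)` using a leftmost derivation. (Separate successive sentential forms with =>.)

S => C => (S) => (S/C) => (C/C) => ((S)/C) => ((S/C)/C) => ((S/C/C)/C) => ((C/C/C)/C) => ((x/C/C)/C) => ((x/x/C)/C) => ((x/x/x)/C) => ((x/x/x)/x)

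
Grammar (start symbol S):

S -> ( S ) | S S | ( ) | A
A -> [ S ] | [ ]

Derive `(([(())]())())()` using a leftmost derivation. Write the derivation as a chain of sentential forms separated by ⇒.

S ⇒ SS ⇒ (S)S ⇒ (SS)S ⇒ ((S)S)S ⇒ ((SS)S)S ⇒ ((AS)S)S ⇒ (([S]S)S)S ⇒ (([(S)]S)S)S ⇒ (([(())]S)S)S ⇒ (([(())]())S)S ⇒ (([(())]())())S ⇒ (([(())]())())()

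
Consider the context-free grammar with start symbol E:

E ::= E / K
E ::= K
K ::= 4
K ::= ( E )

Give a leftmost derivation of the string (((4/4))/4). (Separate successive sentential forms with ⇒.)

E ⇒ K   [E ::= K]
K ⇒ (E)   [K ::= ( E )]
(E) ⇒ (E/K)   [E ::= E / K]
(E/K) ⇒ (K/K)   [E ::= K]
(K/K) ⇒ ((E)/K)   [K ::= ( E )]
((E)/K) ⇒ ((K)/K)   [E ::= K]
((K)/K) ⇒ (((E))/K)   [K ::= ( E )]
(((E))/K) ⇒ (((E/K))/K)   [E ::= E / K]
(((E/K))/K) ⇒ (((K/K))/K)   [E ::= K]
(((K/K))/K) ⇒ (((4/K))/K)   [K ::= 4]
(((4/K))/K) ⇒ (((4/4))/K)   [K ::= 4]
(((4/4))/K) ⇒ (((4/4))/4)   [K ::= 4]

E ⇒ K ⇒ (E) ⇒ (E/K) ⇒ (K/K) ⇒ ((E)/K) ⇒ ((K)/K) ⇒ (((E))/K) ⇒ (((E/K))/K) ⇒ (((K/K))/K) ⇒ (((4/K))/K) ⇒ (((4/4))/K) ⇒ (((4/4))/4)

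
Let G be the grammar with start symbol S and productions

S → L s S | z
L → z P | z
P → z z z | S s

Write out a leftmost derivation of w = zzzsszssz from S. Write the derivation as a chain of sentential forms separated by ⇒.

S⇒LsS⇒zPsS⇒zSssS⇒zLsSssS⇒zzPsSssS⇒zzSssSssS⇒zzzssSssS⇒zzzsszssS⇒zzzsszssz

S ⇒ LsS   [S → L s S]
LsS ⇒ zPsS   [L → z P]
zPsS ⇒ zSssS   [P → S s]
zSssS ⇒ zLsSssS   [S → L s S]
zLsSssS ⇒ zzPsSssS   [L → z P]
zzPsSssS ⇒ zzSssSssS   [P → S s]
zzSssSssS ⇒ zzzssSssS   [S → z]
zzzssSssS ⇒ zzzsszssS   [S → z]
zzzsszssS ⇒ zzzsszssz   [S → z]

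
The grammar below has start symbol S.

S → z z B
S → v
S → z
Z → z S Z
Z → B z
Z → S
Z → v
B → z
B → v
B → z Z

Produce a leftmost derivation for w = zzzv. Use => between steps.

S => zzB   [S → z z B]
zzB => zzzZ   [B → z Z]
zzzZ => zzzS   [Z → S]
zzzS => zzzv   [S → v]

S => zzB => zzzZ => zzzS => zzzv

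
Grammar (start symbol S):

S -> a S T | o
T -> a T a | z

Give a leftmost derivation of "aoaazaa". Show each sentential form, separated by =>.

S => aST   [S -> a S T]
aST => aoT   [S -> o]
aoT => aoaTa   [T -> a T a]
aoaTa => aoaaTaa   [T -> a T a]
aoaaTaa => aoaazaa   [T -> z]

S => aST => aoT => aoaTa => aoaaTaa => aoaazaa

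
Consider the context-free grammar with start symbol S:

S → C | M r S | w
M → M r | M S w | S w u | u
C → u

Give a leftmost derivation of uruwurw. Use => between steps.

S => MrS   [S → M r S]
MrS => urS   [M → u]
urS => urMrS   [S → M r S]
urMrS => urSwurS   [M → S w u]
urSwurS => urCwurS   [S → C]
urCwurS => uruwurS   [C → u]
uruwurS => uruwurw   [S → w]

S => MrS => urS => urMrS => urSwurS => urCwurS => uruwurS => uruwurw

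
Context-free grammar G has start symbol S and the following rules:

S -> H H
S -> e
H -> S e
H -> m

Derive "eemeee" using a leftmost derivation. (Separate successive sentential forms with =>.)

S => HH => SeH => eeH => eeSe => eeHHe => eemHe => eemSee => eemeee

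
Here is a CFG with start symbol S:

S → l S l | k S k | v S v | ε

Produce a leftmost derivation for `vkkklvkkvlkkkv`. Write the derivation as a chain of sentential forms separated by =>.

S => vSv => vkSkv => vkkSkkv => vkkkSkkkv => vkkklSlkkkv => vkkklvSvlkkkv => vkkklvkSkvlkkkv => vkkklvkkvlkkkv

S => vSv   [S → v S v]
vSv => vkSkv   [S → k S k]
vkSkv => vkkSkkv   [S → k S k]
vkkSkkv => vkkkSkkkv   [S → k S k]
vkkkSkkkv => vkkklSlkkkv   [S → l S l]
vkkklSlkkkv => vkkklvSvlkkkv   [S → v S v]
vkkklvSvlkkkv => vkkklvkSkvlkkkv   [S → k S k]
vkkklvkSkvlkkkv => vkkklvkkvlkkkv   [S → ε]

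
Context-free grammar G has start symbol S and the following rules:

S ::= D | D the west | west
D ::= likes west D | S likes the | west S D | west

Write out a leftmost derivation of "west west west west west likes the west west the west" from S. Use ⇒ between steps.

S ⇒ D the west ⇒ west S D the west ⇒ west D D the west ⇒ west west S D D the west ⇒ west west D D D the west ⇒ west west S likes the D D the west ⇒ west west D likes the D D the west ⇒ west west west S D likes the D D the west ⇒ west west west west D likes the D D the west ⇒ west west west west west likes the D D the west ⇒ west west west west west likes the west D the west ⇒ west west west west west likes the west west the west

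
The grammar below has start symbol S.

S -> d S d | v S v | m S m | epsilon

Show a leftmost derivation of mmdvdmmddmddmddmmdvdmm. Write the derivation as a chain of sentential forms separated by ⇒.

S ⇒ mSm   [S -> m S m]
mSm ⇒ mmSmm   [S -> m S m]
mmSmm ⇒ mmdSdmm   [S -> d S d]
mmdSdmm ⇒ mmdvSvdmm   [S -> v S v]
mmdvSvdmm ⇒ mmdvdSdvdmm   [S -> d S d]
mmdvdSdvdmm ⇒ mmdvdmSmdvdmm   [S -> m S m]
mmdvdmSmdvdmm ⇒ mmdvdmmSmmdvdmm   [S -> m S m]
mmdvdmmSmmdvdmm ⇒ mmdvdmmdSdmmdvdmm   [S -> d S d]
mmdvdmmdSdmmdvdmm ⇒ mmdvdmmddSddmmdvdmm   [S -> d S d]
mmdvdmmddSddmmdvdmm ⇒ mmdvdmmddmSmddmmdvdmm   [S -> m S m]
mmdvdmmddmSmddmmdvdmm ⇒ mmdvdmmddmdSdmddmmdvdmm   [S -> d S d]
mmdvdmmddmdSdmddmmdvdmm ⇒ mmdvdmmddmddmddmmdvdmm   [S -> epsilon]

S⇒mSm⇒mmSmm⇒mmdSdmm⇒mmdvSvdmm⇒mmdvdSdvdmm⇒mmdvdmSmdvdmm⇒mmdvdmmSmmdvdmm⇒mmdvdmmdSdmmdvdmm⇒mmdvdmmddSddmmdvdmm⇒mmdvdmmddmSmddmmdvdmm⇒mmdvdmmddmdSdmddmmdvdmm⇒mmdvdmmddmddmddmmdvdmm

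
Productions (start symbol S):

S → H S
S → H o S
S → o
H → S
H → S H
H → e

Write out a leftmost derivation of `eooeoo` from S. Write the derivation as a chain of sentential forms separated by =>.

S => HS => eS => eHoS => eSHoS => eHSHoS => eSSHoS => eoSHoS => eooHoS => eooeoS => eooeoo

S => HS   [S → H S]
HS => eS   [H → e]
eS => eHoS   [S → H o S]
eHoS => eSHoS   [H → S H]
eSHoS => eHSHoS   [S → H S]
eHSHoS => eSSHoS   [H → S]
eSSHoS => eoSHoS   [S → o]
eoSHoS => eooHoS   [S → o]
eooHoS => eooeoS   [H → e]
eooeoS => eooeoo   [S → o]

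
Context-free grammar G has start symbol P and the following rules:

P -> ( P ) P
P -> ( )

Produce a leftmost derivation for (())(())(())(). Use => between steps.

P=>(P)P=>(())P=>(())(P)P=>(())(())P=>(())(())(P)P=>(())(())(())P=>(())(())(())()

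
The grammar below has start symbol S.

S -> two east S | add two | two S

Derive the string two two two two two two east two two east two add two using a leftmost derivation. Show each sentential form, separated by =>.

S => two S   [S -> two S]
two S => two two S   [S -> two S]
two two S => two two two S   [S -> two S]
two two two S => two two two two S   [S -> two S]
two two two two S => two two two two two S   [S -> two S]
two two two two two S => two two two two two two east S   [S -> two east S]
two two two two two two east S => two two two two two two east two S   [S -> two S]
two two two two two two east two S => two two two two two two east two two east S   [S -> two east S]
two two two two two two east two two east S => two two two two two two east two two east two S   [S -> two S]
two two two two two two east two two east two S => two two two two two two east two two east two add two   [S -> add two]

S => two S => two two S => two two two S => two two two two S => two two two two two S => two two two two two two east S => two two two two two two east two S => two two two two two two east two two east S => two two two two two two east two two east two S => two two two two two two east two two east two add two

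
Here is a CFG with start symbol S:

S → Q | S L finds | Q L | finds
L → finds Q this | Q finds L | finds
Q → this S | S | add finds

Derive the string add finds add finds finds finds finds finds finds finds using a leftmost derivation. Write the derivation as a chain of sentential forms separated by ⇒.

S ⇒ S L finds ⇒ S L finds L finds ⇒ Q L L finds L finds ⇒ add finds L L finds L finds ⇒ add finds Q finds L L finds L finds ⇒ add finds add finds finds L L finds L finds ⇒ add finds add finds finds finds L finds L finds ⇒ add finds add finds finds finds finds finds L finds ⇒ add finds add finds finds finds finds finds finds finds

S ⇒ S L finds   [S → S L finds]
S L finds ⇒ S L finds L finds   [S → S L finds]
S L finds L finds ⇒ Q L L finds L finds   [S → Q L]
Q L L finds L finds ⇒ add finds L L finds L finds   [Q → add finds]
add finds L L finds L finds ⇒ add finds Q finds L L finds L finds   [L → Q finds L]
add finds Q finds L L finds L finds ⇒ add finds add finds finds L L finds L finds   [Q → add finds]
add finds add finds finds L L finds L finds ⇒ add finds add finds finds finds L finds L finds   [L → finds]
add finds add finds finds finds L finds L finds ⇒ add finds add finds finds finds finds finds L finds   [L → finds]
add finds add finds finds finds finds finds L finds ⇒ add finds add finds finds finds finds finds finds finds   [L → finds]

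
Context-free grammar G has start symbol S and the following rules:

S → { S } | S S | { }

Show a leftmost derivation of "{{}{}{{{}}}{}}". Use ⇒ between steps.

S ⇒ {S}   [S → { S }]
{S} ⇒ {SS}   [S → S S]
{SS} ⇒ {SSS}   [S → S S]
{SSS} ⇒ {{}SS}   [S → { }]
{{}SS} ⇒ {{}{}S}   [S → { }]
{{}{}S} ⇒ {{}{}SS}   [S → S S]
{{}{}SS} ⇒ {{}{}{S}S}   [S → { S }]
{{}{}{S}S} ⇒ {{}{}{{S}}S}   [S → { S }]
{{}{}{{S}}S} ⇒ {{}{}{{{}}}S}   [S → { }]
{{}{}{{{}}}S} ⇒ {{}{}{{{}}}{}}   [S → { }]

S ⇒ {S} ⇒ {SS} ⇒ {SSS} ⇒ {{}SS} ⇒ {{}{}S} ⇒ {{}{}SS} ⇒ {{}{}{S}S} ⇒ {{}{}{{S}}S} ⇒ {{}{}{{{}}}S} ⇒ {{}{}{{{}}}{}}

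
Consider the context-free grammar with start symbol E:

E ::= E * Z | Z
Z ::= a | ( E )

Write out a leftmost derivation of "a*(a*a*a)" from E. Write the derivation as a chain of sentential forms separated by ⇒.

E ⇒ E*Z ⇒ Z*Z ⇒ a*Z ⇒ a*(E) ⇒ a*(E*Z) ⇒ a*(E*Z*Z) ⇒ a*(Z*Z*Z) ⇒ a*(a*Z*Z) ⇒ a*(a*a*Z) ⇒ a*(a*a*a)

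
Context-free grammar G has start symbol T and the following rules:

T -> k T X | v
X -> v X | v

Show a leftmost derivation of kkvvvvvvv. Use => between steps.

T=>kTX=>kkTXX=>kkvXX=>kkvvX=>kkvvvX=>kkvvvvX=>kkvvvvvX=>kkvvvvvvX=>kkvvvvvvv

T => kTX   [T -> k T X]
kTX => kkTXX   [T -> k T X]
kkTXX => kkvXX   [T -> v]
kkvXX => kkvvX   [X -> v]
kkvvX => kkvvvX   [X -> v X]
kkvvvX => kkvvvvX   [X -> v X]
kkvvvvX => kkvvvvvX   [X -> v X]
kkvvvvvX => kkvvvvvvX   [X -> v X]
kkvvvvvvX => kkvvvvvvv   [X -> v]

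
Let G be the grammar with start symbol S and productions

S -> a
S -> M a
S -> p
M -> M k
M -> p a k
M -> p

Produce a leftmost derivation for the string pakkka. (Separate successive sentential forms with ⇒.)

S ⇒ Ma ⇒ Mka ⇒ Mkka ⇒ pakkka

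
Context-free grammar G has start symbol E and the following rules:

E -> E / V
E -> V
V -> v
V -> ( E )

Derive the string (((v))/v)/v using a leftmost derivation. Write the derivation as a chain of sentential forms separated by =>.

E => E/V   [E -> E / V]
E/V => V/V   [E -> V]
V/V => (E)/V   [V -> ( E )]
(E)/V => (E/V)/V   [E -> E / V]
(E/V)/V => (V/V)/V   [E -> V]
(V/V)/V => ((E)/V)/V   [V -> ( E )]
((E)/V)/V => ((V)/V)/V   [E -> V]
((V)/V)/V => (((E))/V)/V   [V -> ( E )]
(((E))/V)/V => (((V))/V)/V   [E -> V]
(((V))/V)/V => (((v))/V)/V   [V -> v]
(((v))/V)/V => (((v))/v)/V   [V -> v]
(((v))/v)/V => (((v))/v)/v   [V -> v]

E => E/V => V/V => (E)/V => (E/V)/V => (V/V)/V => ((E)/V)/V => ((V)/V)/V => (((E))/V)/V => (((V))/V)/V => (((v))/V)/V => (((v))/v)/V => (((v))/v)/v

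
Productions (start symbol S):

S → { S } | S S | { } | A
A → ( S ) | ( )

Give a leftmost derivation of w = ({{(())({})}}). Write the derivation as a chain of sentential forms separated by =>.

S => A => (S) => ({S}) => ({{S}}) => ({{SS}}) => ({{AS}}) => ({{(S)S}}) => ({{(A)S}}) => ({{(())S}}) => ({{(())A}}) => ({{(())(S)}}) => ({{(())({})}})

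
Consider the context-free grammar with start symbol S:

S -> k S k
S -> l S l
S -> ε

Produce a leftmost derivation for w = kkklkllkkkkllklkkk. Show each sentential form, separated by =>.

S => kSk => kkSkk => kkkSkkk => kkklSlkkk => kkklkSklkkk => kkklklSlklkkk => kkklkllSllklkkk => kkklkllkSkllklkkk => kkklkllkkSkkllklkkk => kkklkllkkkkllklkkk

S => kSk   [S -> k S k]
kSk => kkSkk   [S -> k S k]
kkSkk => kkkSkkk   [S -> k S k]
kkkSkkk => kkklSlkkk   [S -> l S l]
kkklSlkkk => kkklkSklkkk   [S -> k S k]
kkklkSklkkk => kkklklSlklkkk   [S -> l S l]
kkklklSlklkkk => kkklkllSllklkkk   [S -> l S l]
kkklkllSllklkkk => kkklkllkSkllklkkk   [S -> k S k]
kkklkllkSkllklkkk => kkklkllkkSkkllklkkk   [S -> k S k]
kkklkllkkSkkllklkkk => kkklkllkkkkllklkkk   [S -> ε]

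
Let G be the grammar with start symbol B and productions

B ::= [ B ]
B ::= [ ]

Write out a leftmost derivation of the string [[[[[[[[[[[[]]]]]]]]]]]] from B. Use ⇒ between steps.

B ⇒ [B] ⇒ [[B]] ⇒ [[[B]]] ⇒ [[[[B]]]] ⇒ [[[[[B]]]]] ⇒ [[[[[[B]]]]]] ⇒ [[[[[[[B]]]]]]] ⇒ [[[[[[[[B]]]]]]]] ⇒ [[[[[[[[[B]]]]]]]]] ⇒ [[[[[[[[[[B]]]]]]]]]] ⇒ [[[[[[[[[[[B]]]]]]]]]]] ⇒ [[[[[[[[[[[[]]]]]]]]]]]]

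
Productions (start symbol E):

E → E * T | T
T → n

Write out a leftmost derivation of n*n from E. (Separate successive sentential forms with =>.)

E => E*T   [E → E * T]
E*T => T*T   [E → T]
T*T => n*T   [T → n]
n*T => n*n   [T → n]

E => E*T => T*T => n*T => n*n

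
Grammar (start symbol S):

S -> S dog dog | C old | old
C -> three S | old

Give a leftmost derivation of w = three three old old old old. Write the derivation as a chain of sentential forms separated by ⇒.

S ⇒ C old   [S -> C old]
C old ⇒ three S old   [C -> three S]
three S old ⇒ three C old old   [S -> C old]
three C old old ⇒ three three S old old   [C -> three S]
three three S old old ⇒ three three C old old old   [S -> C old]
three three C old old old ⇒ three three old old old old   [C -> old]

S ⇒ C old ⇒ three S old ⇒ three C old old ⇒ three three S old old ⇒ three three C old old old ⇒ three three old old old old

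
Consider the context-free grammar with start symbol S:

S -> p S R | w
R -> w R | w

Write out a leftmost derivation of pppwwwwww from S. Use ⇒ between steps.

S ⇒ pSR ⇒ ppSRR ⇒ pppSRRR ⇒ pppwRRR ⇒ pppwwRRR ⇒ pppwwwRR ⇒ pppwwwwRR ⇒ pppwwwwwR ⇒ pppwwwwww

S ⇒ pSR   [S -> p S R]
pSR ⇒ ppSRR   [S -> p S R]
ppSRR ⇒ pppSRRR   [S -> p S R]
pppSRRR ⇒ pppwRRR   [S -> w]
pppwRRR ⇒ pppwwRRR   [R -> w R]
pppwwRRR ⇒ pppwwwRR   [R -> w]
pppwwwRR ⇒ pppwwwwRR   [R -> w R]
pppwwwwRR ⇒ pppwwwwwR   [R -> w]
pppwwwwwR ⇒ pppwwwwww   [R -> w]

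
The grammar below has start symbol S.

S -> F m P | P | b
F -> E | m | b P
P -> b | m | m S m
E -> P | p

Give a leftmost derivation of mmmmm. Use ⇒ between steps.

S ⇒ P ⇒ mSm ⇒ mFmPm ⇒ mmmPm ⇒ mmmmm

S ⇒ P   [S -> P]
P ⇒ mSm   [P -> m S m]
mSm ⇒ mFmPm   [S -> F m P]
mFmPm ⇒ mmmPm   [F -> m]
mmmPm ⇒ mmmmm   [P -> m]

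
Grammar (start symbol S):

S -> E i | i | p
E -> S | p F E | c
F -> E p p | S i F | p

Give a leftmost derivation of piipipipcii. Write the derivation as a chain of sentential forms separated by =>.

S => Ei   [S -> E i]
Ei => Si   [E -> S]
Si => Eii   [S -> E i]
Eii => pFEii   [E -> p F E]
pFEii => pSiFEii   [F -> S i F]
pSiFEii => piiFEii   [S -> i]
piiFEii => piiSiFEii   [F -> S i F]
piiSiFEii => piipiFEii   [S -> p]
piipiFEii => piipiSiFEii   [F -> S i F]
piipiSiFEii => piipipiFEii   [S -> p]
piipipiFEii => piipipipEii   [F -> p]
piipipipEii => piipipipcii   [E -> c]

S => Ei => Si => Eii => pFEii => pSiFEii => piiFEii => piiSiFEii => piipiFEii => piipiSiFEii => piipipiFEii => piipipipEii => piipipipcii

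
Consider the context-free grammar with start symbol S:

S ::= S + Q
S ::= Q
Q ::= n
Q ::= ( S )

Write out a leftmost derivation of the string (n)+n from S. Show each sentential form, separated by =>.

S => S+Q => Q+Q => (S)+Q => (Q)+Q => (n)+Q => (n)+n

S => S+Q   [S ::= S + Q]
S+Q => Q+Q   [S ::= Q]
Q+Q => (S)+Q   [Q ::= ( S )]
(S)+Q => (Q)+Q   [S ::= Q]
(Q)+Q => (n)+Q   [Q ::= n]
(n)+Q => (n)+n   [Q ::= n]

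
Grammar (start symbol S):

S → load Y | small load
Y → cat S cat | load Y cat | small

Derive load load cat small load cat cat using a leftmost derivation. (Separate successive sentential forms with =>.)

S => load Y   [S → load Y]
load Y => load load Y cat   [Y → load Y cat]
load load Y cat => load load cat S cat cat   [Y → cat S cat]
load load cat S cat cat => load load cat small load cat cat   [S → small load]

S => load Y => load load Y cat => load load cat S cat cat => load load cat small load cat cat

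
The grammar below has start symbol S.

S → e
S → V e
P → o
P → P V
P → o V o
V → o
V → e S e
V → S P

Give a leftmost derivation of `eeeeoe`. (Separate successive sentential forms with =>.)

S => Ve => SPe => VePe => eSeePe => eeeePe => eeeeoe

S => Ve   [S → V e]
Ve => SPe   [V → S P]
SPe => VePe   [S → V e]
VePe => eSeePe   [V → e S e]
eSeePe => eeeePe   [S → e]
eeeePe => eeeeoe   [P → o]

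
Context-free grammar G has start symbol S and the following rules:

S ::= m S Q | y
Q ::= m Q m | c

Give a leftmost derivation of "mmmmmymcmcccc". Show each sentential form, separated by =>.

S => mSQ   [S ::= m S Q]
mSQ => mmSQQ   [S ::= m S Q]
mmSQQ => mmmSQQQ   [S ::= m S Q]
mmmSQQQ => mmmmSQQQQ   [S ::= m S Q]
mmmmSQQQQ => mmmmmSQQQQQ   [S ::= m S Q]
mmmmmSQQQQQ => mmmmmyQQQQQ   [S ::= y]
mmmmmyQQQQQ => mmmmmymQmQQQQ   [Q ::= m Q m]
mmmmmymQmQQQQ => mmmmmymcmQQQQ   [Q ::= c]
mmmmmymcmQQQQ => mmmmmymcmcQQQ   [Q ::= c]
mmmmmymcmcQQQ => mmmmmymcmccQQ   [Q ::= c]
mmmmmymcmccQQ => mmmmmymcmcccQ   [Q ::= c]
mmmmmymcmcccQ => mmmmmymcmcccc   [Q ::= c]

S => mSQ => mmSQQ => mmmSQQQ => mmmmSQQQQ => mmmmmSQQQQQ => mmmmmyQQQQQ => mmmmmymQmQQQQ => mmmmmymcmQQQQ => mmmmmymcmcQQQ => mmmmmymcmccQQ => mmmmmymcmcccQ => mmmmmymcmcccc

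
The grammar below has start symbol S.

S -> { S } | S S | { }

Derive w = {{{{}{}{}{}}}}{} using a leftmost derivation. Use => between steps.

S => SS   [S -> S S]
SS => {S}S   [S -> { S }]
{S}S => {{S}}S   [S -> { S }]
{{S}}S => {{{S}}}S   [S -> { S }]
{{{S}}}S => {{{SS}}}S   [S -> S S]
{{{SS}}}S => {{{SSS}}}S   [S -> S S]
{{{SSS}}}S => {{{SSSS}}}S   [S -> S S]
{{{SSSS}}}S => {{{{}SSS}}}S   [S -> { }]
{{{{}SSS}}}S => {{{{}{}SS}}}S   [S -> { }]
{{{{}{}SS}}}S => {{{{}{}{}S}}}S   [S -> { }]
{{{{}{}{}S}}}S => {{{{}{}{}{}}}}S   [S -> { }]
{{{{}{}{}{}}}}S => {{{{}{}{}{}}}}{}   [S -> { }]

S=>SS=>{S}S=>{{S}}S=>{{{S}}}S=>{{{SS}}}S=>{{{SSS}}}S=>{{{SSSS}}}S=>{{{{}SSS}}}S=>{{{{}{}SS}}}S=>{{{{}{}{}S}}}S=>{{{{}{}{}{}}}}S=>{{{{}{}{}{}}}}{}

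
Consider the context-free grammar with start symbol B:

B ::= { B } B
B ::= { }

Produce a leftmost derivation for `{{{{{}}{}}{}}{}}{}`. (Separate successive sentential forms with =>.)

B => {B}B   [B ::= { B } B]
{B}B => {{B}B}B   [B ::= { B } B]
{{B}B}B => {{{B}B}B}B   [B ::= { B } B]
{{{B}B}B}B => {{{{B}B}B}B}B   [B ::= { B } B]
{{{{B}B}B}B}B => {{{{{}}B}B}B}B   [B ::= { }]
{{{{{}}B}B}B}B => {{{{{}}{}}B}B}B   [B ::= { }]
{{{{{}}{}}B}B}B => {{{{{}}{}}{}}B}B   [B ::= { }]
{{{{{}}{}}{}}B}B => {{{{{}}{}}{}}{}}B   [B ::= { }]
{{{{{}}{}}{}}{}}B => {{{{{}}{}}{}}{}}{}   [B ::= { }]

B => {B}B => {{B}B}B => {{{B}B}B}B => {{{{B}B}B}B}B => {{{{{}}B}B}B}B => {{{{{}}{}}B}B}B => {{{{{}}{}}{}}B}B => {{{{{}}{}}{}}{}}B => {{{{{}}{}}{}}{}}{}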